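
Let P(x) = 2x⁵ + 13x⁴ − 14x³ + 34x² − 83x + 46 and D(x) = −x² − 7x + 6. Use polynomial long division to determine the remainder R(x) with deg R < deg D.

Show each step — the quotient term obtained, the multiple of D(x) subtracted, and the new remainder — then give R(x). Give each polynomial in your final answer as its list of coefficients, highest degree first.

Step 1: lead(2x⁵ + 13x⁴ − 14x³ + 34x² − 83x + 46) ÷ lead(D) = 2x⁵ ÷ −x² = −2x³. Subtract (−2x³)·D = 2x⁵ + 14x⁴ − 12x³. Remainder: −x⁴ − 2x³ + 34x² − 83x + 46.
Step 2: lead(−x⁴ − 2x³ + 34x² − 83x + 46) ÷ lead(D) = −x⁴ ÷ −x² = x². Subtract (x²)·D = −x⁴ − 7x³ + 6x². Remainder: 5x³ + 28x² − 83x + 46.
Step 3: lead(5x³ + 28x² − 83x + 46) ÷ lead(D) = 5x³ ÷ −x² = −5x. Subtract (−5x)·D = 5x³ + 35x² − 30x. Remainder: −7x² − 53x + 46.
Step 4: lead(−7x² − 53x + 46) ÷ lead(D) = −7x² ÷ −x² = 7. Subtract (7)·D = −7x² − 49x + 42. Remainder: −4x + 4.

R = [-4, 4]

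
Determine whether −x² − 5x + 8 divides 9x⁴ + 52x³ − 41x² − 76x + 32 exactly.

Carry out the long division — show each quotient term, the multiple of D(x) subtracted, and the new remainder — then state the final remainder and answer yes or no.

R(x) = 0, so D(x) is a factor of P(x). yes

Step 1: lead(9x⁴ + 52x³ − 41x² − 76x + 32) ÷ lead(D) = 9x⁴ ÷ −x² = −9x². Subtract (−9x²)·D = 9x⁴ + 45x³ − 72x². Remainder: 7x³ + 31x² − 76x + 32.
Step 2: lead(7x³ + 31x² − 76x + 32) ÷ lead(D) = 7x³ ÷ −x² = −7x. Subtract (−7x)·D = 7x³ + 35x² − 56x. Remainder: −4x² − 20x + 32.
Step 3: lead(−4x² − 20x + 32) ÷ lead(D) = −4x² ÷ −x² = 4. Subtract (4)·D = −4x² − 20x + 32. Remainder: 0.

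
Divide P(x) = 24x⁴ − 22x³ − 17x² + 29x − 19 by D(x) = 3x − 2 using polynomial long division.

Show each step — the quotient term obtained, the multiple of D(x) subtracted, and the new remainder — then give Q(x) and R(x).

Step 1: lead(24x⁴ − 22x³ − 17x² + 29x − 19) ÷ lead(D) = 24x⁴ ÷ 3x = 8x³. Subtract (8x³)·D = 24x⁴ − 16x³. Remainder: −6x³ − 17x² + 29x − 19.
Step 2: lead(−6x³ − 17x² + 29x − 19) ÷ lead(D) = −6x³ ÷ 3x = −2x². Subtract (−2x²)·D = −6x³ + 4x². Remainder: −21x² + 29x − 19.
Step 3: lead(−21x² + 29x − 19) ÷ lead(D) = −21x² ÷ 3x = −7x. Subtract (−7x)·D = −21x² + 14x. Remainder: 15x − 19.
Step 4: lead(15x − 19) ÷ lead(D) = 15x ÷ 3x = 5. Subtract (5)·D = 15x − 10. Remainder: −9.

Q(x) = 8x³ − 2x² − 7x + 5; R(x) = −9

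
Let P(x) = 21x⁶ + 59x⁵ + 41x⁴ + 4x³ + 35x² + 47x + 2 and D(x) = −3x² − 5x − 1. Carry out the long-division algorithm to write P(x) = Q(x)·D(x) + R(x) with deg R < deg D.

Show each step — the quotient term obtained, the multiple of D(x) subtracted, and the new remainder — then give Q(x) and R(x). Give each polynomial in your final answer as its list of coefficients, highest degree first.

Step 1: lead(21x⁶ + 59x⁵ + 41x⁴ + 4x³ + 35x² + 47x + 2) ÷ lead(D) = 21x⁶ ÷ −3x² = −7x⁴. Subtract (−7x⁴)·D = 21x⁶ + 35x⁵ + 7x⁴. Remainder: 24x⁵ + 34x⁴ + 4x³ + 35x² + 47x + 2.
Step 2: lead(24x⁵ + 34x⁴ + 4x³ + 35x² + 47x + 2) ÷ lead(D) = 24x⁵ ÷ −3x² = −8x³. Subtract (−8x³)·D = 24x⁵ + 40x⁴ + 8x³. Remainder: −6x⁴ − 4x³ + 35x² + 47x + 2.
Step 3: lead(−6x⁴ − 4x³ + 35x² + 47x + 2) ÷ lead(D) = −6x⁴ ÷ −3x² = 2x². Subtract (2x²)·D = −6x⁴ − 10x³ − 2x². Remainder: 6x³ + 37x² + 47x + 2.
Step 4: lead(6x³ + 37x² + 47x + 2) ÷ lead(D) = 6x³ ÷ −3x² = −2x. Subtract (−2x)·D = 6x³ + 10x² + 2x. Remainder: 27x² + 45x + 2.
Step 5: lead(27x² + 45x + 2) ÷ lead(D) = 27x² ÷ −3x² = −9. Subtract (−9)·D = 27x² + 45x + 9. Remainder: −7.

Q = [-7, -8, 2, -2, -9]; R = [-7]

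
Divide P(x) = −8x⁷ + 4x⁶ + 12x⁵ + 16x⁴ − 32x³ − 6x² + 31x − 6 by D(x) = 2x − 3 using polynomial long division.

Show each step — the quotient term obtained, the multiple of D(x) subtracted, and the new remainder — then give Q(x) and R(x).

Step 1: lead(−8x⁷ + 4x⁶ + 12x⁵ + 16x⁴ − 32x³ − 6x² + 31x − 6) ÷ lead(D) = −8x⁷ ÷ 2x = −4x⁶. Subtract (−4x⁶)·D = −8x⁷ + 12x⁶. Remainder: −8x⁶ + 12x⁵ + 16x⁴ − 32x³ − 6x² + 31x − 6.
Step 2: lead(−8x⁶ + 12x⁵ + 16x⁴ − 32x³ − 6x² + 31x − 6) ÷ lead(D) = −8x⁶ ÷ 2x = −4x⁵. Subtract (−4x⁵)·D = −8x⁶ + 12x⁵. Remainder: 16x⁴ − 32x³ − 6x² + 31x − 6.
Step 3: lead(16x⁴ − 32x³ − 6x² + 31x − 6) ÷ lead(D) = 16x⁴ ÷ 2x = 8x³. Subtract (8x³)·D = 16x⁴ − 24x³. Remainder: −8x³ − 6x² + 31x − 6.
Step 4: lead(−8x³ − 6x² + 31x − 6) ÷ lead(D) = −8x³ ÷ 2x = −4x². Subtract (−4x²)·D = −8x³ + 12x². Remainder: −18x² + 31x − 6.
Step 5: lead(−18x² + 31x − 6) ÷ lead(D) = −18x² ÷ 2x = −9x. Subtract (−9x)·D = −18x² + 27x. Remainder: 4x − 6.
Step 6: lead(4x − 6) ÷ lead(D) = 4x ÷ 2x = 2. Subtract (2)·D = 4x − 6. Remainder: 0.

Q(x) = −4x⁶ − 4x⁵ + 8x³ − 4x² − 9x + 2; R(x) = 0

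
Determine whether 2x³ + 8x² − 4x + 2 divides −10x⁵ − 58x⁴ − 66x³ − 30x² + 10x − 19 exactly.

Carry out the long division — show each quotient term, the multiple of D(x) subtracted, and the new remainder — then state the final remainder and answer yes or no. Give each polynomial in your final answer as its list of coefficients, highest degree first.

Step 1: lead(−10x⁵ − 58x⁴ − 66x³ − 30x² + 10x − 19) ÷ lead(D) = −10x⁵ ÷ 2x³ = −5x². Subtract (−5x²)·D = −10x⁵ − 40x⁴ + 20x³ − 10x². Remainder: −18x⁴ − 86x³ − 20x² + 10x − 19.
Step 2: lead(−18x⁴ − 86x³ − 20x² + 10x − 19) ÷ lead(D) = −18x⁴ ÷ 2x³ = −9x. Subtract (−9x)·D = −18x⁴ − 72x³ + 36x² − 18x. Remainder: −14x³ − 56x² + 28x − 19.
Step 3: lead(−14x³ − 56x² + 28x − 19) ÷ lead(D) = −14x³ ÷ 2x³ = −7. Subtract (−7)·D = −14x³ − 56x² + 28x − 14. Remainder: −5.

R = [-5], so D(x) is not a factor of P(x). no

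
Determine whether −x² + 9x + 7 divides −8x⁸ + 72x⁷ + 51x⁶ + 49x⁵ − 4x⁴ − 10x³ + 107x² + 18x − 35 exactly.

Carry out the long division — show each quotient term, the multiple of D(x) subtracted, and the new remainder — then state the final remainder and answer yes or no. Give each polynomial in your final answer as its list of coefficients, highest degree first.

R = [0], so D(x) is a factor of P(x). yes

Step 1: lead(−8x⁸ + 72x⁷ + 51x⁶ + 49x⁵ − 4x⁴ − 10x³ + 107x² + 18x − 35) ÷ lead(D) = −8x⁸ ÷ −x² = 8x⁶. Subtract (8x⁶)·D = −8x⁸ + 72x⁷ + 56x⁶. Remainder: −5x⁶ + 49x⁵ − 4x⁴ − 10x³ + 107x² + 18x − 35.
Step 2: lead(−5x⁶ + 49x⁵ − 4x⁴ − 10x³ + 107x² + 18x − 35) ÷ lead(D) = −5x⁶ ÷ −x² = 5x⁴. Subtract (5x⁴)·D = −5x⁶ + 45x⁵ + 35x⁴. Remainder: 4x⁵ − 39x⁴ − 10x³ + 107x² + 18x − 35.
Step 3: lead(4x⁵ − 39x⁴ − 10x³ + 107x² + 18x − 35) ÷ lead(D) = 4x⁵ ÷ −x² = −4x³. Subtract (−4x³)·D = 4x⁵ − 36x⁴ − 28x³. Remainder: −3x⁴ + 18x³ + 107x² + 18x − 35.
Step 4: lead(−3x⁴ + 18x³ + 107x² + 18x − 35) ÷ lead(D) = −3x⁴ ÷ −x² = 3x². Subtract (3x²)·D = −3x⁴ + 27x³ + 21x². Remainder: −9x³ + 86x² + 18x − 35.
Step 5: lead(−9x³ + 86x² + 18x − 35) ÷ lead(D) = −9x³ ÷ −x² = 9x. Subtract (9x)·D = −9x³ + 81x² + 63x. Remainder: 5x² − 45x − 35.
Step 6: lead(5x² − 45x − 35) ÷ lead(D) = 5x² ÷ −x² = −5. Subtract (−5)·D = 5x² − 45x − 35. Remainder: 0.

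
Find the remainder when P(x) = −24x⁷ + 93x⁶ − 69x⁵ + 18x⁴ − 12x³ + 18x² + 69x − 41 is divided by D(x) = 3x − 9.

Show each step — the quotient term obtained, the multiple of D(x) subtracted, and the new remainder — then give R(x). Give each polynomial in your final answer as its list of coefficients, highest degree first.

R = [4]

Step 1: lead(−24x⁷ + 93x⁶ − 69x⁵ + 18x⁴ − 12x³ + 18x² + 69x − 41) ÷ lead(D) = −24x⁷ ÷ 3x = −8x⁶. Subtract (−8x⁶)·D = −24x⁷ + 72x⁶. Remainder: 21x⁶ − 69x⁵ + 18x⁴ − 12x³ + 18x² + 69x − 41.
Step 2: lead(21x⁶ − 69x⁵ + 18x⁴ − 12x³ + 18x² + 69x − 41) ÷ lead(D) = 21x⁶ ÷ 3x = 7x⁵. Subtract (7x⁵)·D = 21x⁶ − 63x⁵. Remainder: −6x⁵ + 18x⁴ − 12x³ + 18x² + 69x − 41.
Step 3: lead(−6x⁵ + 18x⁴ − 12x³ + 18x² + 69x − 41) ÷ lead(D) = −6x⁵ ÷ 3x = −2x⁴. Subtract (−2x⁴)·D = −6x⁵ + 18x⁴. Remainder: −12x³ + 18x² + 69x − 41.
Step 4: lead(−12x³ + 18x² + 69x − 41) ÷ lead(D) = −12x³ ÷ 3x = −4x². Subtract (−4x²)·D = −12x³ + 36x². Remainder: −18x² + 69x − 41.
Step 5: lead(−18x² + 69x − 41) ÷ lead(D) = −18x² ÷ 3x = −6x. Subtract (−6x)·D = −18x² + 54x. Remainder: 15x − 41.
Step 6: lead(15x − 41) ÷ lead(D) = 15x ÷ 3x = 5. Subtract (5)·D = 15x − 45. Remainder: 4.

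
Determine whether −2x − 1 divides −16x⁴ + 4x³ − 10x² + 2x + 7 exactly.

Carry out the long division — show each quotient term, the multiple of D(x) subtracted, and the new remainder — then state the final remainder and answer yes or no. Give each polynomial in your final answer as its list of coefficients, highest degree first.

R = [2], so D(x) is not a factor of P(x). no

Step 1: lead(−16x⁴ + 4x³ − 10x² + 2x + 7) ÷ lead(D) = −16x⁴ ÷ −2x = 8x³. Subtract (8x³)·D = −16x⁴ − 8x³. Remainder: 12x³ − 10x² + 2x + 7.
Step 2: lead(12x³ − 10x² + 2x + 7) ÷ lead(D) = 12x³ ÷ −2x = −6x². Subtract (−6x²)·D = 12x³ + 6x². Remainder: −16x² + 2x + 7.
Step 3: lead(−16x² + 2x + 7) ÷ lead(D) = −16x² ÷ −2x = 8x. Subtract (8x)·D = −16x² − 8x. Remainder: 10x + 7.
Step 4: lead(10x + 7) ÷ lead(D) = 10x ÷ −2x = −5. Subtract (−5)·D = 10x + 5. Remainder: 2.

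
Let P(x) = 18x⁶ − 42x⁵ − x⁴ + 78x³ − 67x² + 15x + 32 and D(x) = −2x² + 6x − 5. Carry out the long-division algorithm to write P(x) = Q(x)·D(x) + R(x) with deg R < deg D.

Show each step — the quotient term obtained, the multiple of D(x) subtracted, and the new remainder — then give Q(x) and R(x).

Step 1: lead(18x⁶ − 42x⁵ − x⁴ + 78x³ − 67x² + 15x + 32) ÷ lead(D) = 18x⁶ ÷ −2x² = −9x⁴. Subtract (−9x⁴)·D = 18x⁶ − 54x⁵ + 45x⁴. Remainder: 12x⁵ − 46x⁴ + 78x³ − 67x² + 15x + 32.
Step 2: lead(12x⁵ − 46x⁴ + 78x³ − 67x² + 15x + 32) ÷ lead(D) = 12x⁵ ÷ −2x² = −6x³. Subtract (−6x³)·D = 12x⁵ − 36x⁴ + 30x³. Remainder: −10x⁴ + 48x³ − 67x² + 15x + 32.
Step 3: lead(−10x⁴ + 48x³ − 67x² + 15x + 32) ÷ lead(D) = −10x⁴ ÷ −2x² = 5x². Subtract (5x²)·D = −10x⁴ + 30x³ − 25x². Remainder: 18x³ − 42x² + 15x + 32.
Step 4: lead(18x³ − 42x² + 15x + 32) ÷ lead(D) = 18x³ ÷ −2x² = −9x. Subtract (−9x)·D = 18x³ − 54x² + 45x. Remainder: 12x² − 30x + 32.
Step 5: lead(12x² − 30x + 32) ÷ lead(D) = 12x² ÷ −2x² = −6. Subtract (−6)·D = 12x² − 36x + 30. Remainder: 6x + 2.

Q(x) = −9x⁴ − 6x³ + 5x² − 9x − 6; R(x) = 6x + 2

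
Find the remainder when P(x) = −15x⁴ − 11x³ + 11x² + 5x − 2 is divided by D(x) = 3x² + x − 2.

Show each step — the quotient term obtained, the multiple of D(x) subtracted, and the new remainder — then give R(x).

R(x) = 0

Step 1: lead(−15x⁴ − 11x³ + 11x² + 5x − 2) ÷ lead(D) = −15x⁴ ÷ 3x² = −5x². Subtract (−5x²)·D = −15x⁴ − 5x³ + 10x². Remainder: −6x³ + x² + 5x − 2.
Step 2: lead(−6x³ + x² + 5x − 2) ÷ lead(D) = −6x³ ÷ 3x² = −2x. Subtract (−2x)·D = −6x³ − 2x² + 4x. Remainder: 3x² + x − 2.
Step 3: lead(3x² + x − 2) ÷ lead(D) = 3x² ÷ 3x² = 1. Subtract (1)·D = 3x² + x − 2. Remainder: 0.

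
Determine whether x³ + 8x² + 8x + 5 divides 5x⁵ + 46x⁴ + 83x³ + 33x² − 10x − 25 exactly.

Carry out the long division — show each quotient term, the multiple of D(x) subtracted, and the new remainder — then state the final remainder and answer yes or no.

R(x) = 0, so D(x) is a factor of P(x). yes

Step 1: lead(5x⁵ + 46x⁴ + 83x³ + 33x² − 10x − 25) ÷ lead(D) = 5x⁵ ÷ x³ = 5x². Subtract (5x²)·D = 5x⁵ + 40x⁴ + 40x³ + 25x². Remainder: 6x⁴ + 43x³ + 8x² − 10x − 25.
Step 2: lead(6x⁴ + 43x³ + 8x² − 10x − 25) ÷ lead(D) = 6x⁴ ÷ x³ = 6x. Subtract (6x)·D = 6x⁴ + 48x³ + 48x² + 30x. Remainder: −5x³ − 40x² − 40x − 25.
Step 3: lead(−5x³ − 40x² − 40x − 25) ÷ lead(D) = −5x³ ÷ x³ = −5. Subtract (−5)·D = −5x³ − 40x² − 40x − 25. Remainder: 0.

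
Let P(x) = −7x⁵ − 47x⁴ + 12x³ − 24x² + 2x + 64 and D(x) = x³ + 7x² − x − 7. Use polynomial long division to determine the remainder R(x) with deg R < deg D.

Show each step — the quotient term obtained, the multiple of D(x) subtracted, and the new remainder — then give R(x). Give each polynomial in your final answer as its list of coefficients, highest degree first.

R = [-8, 7, 1]

Step 1: lead(−7x⁵ − 47x⁴ + 12x³ − 24x² + 2x + 64) ÷ lead(D) = −7x⁵ ÷ x³ = −7x². Subtract (−7x²)·D = −7x⁵ − 49x⁴ + 7x³ + 49x². Remainder: 2x⁴ + 5x³ − 73x² + 2x + 64.
Step 2: lead(2x⁴ + 5x³ − 73x² + 2x + 64) ÷ lead(D) = 2x⁴ ÷ x³ = 2x. Subtract (2x)·D = 2x⁴ + 14x³ − 2x² − 14x. Remainder: −9x³ − 71x² + 16x + 64.
Step 3: lead(−9x³ − 71x² + 16x + 64) ÷ lead(D) = −9x³ ÷ x³ = −9. Subtract (−9)·D = −9x³ − 63x² + 9x + 63. Remainder: −8x² + 7x + 1.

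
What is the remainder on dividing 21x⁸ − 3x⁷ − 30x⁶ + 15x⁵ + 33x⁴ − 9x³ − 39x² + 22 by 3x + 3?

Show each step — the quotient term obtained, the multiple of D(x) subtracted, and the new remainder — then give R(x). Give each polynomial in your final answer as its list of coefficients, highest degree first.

Step 1: lead(21x⁸ − 3x⁷ − 30x⁶ + 15x⁵ + 33x⁴ − 9x³ − 39x² + 22) ÷ lead(D) = 21x⁸ ÷ 3x = 7x⁷. Subtract (7x⁷)·D = 21x⁸ + 21x⁷. Remainder: −24x⁷ − 30x⁶ + 15x⁵ + 33x⁴ − 9x³ − 39x² + 22.
Step 2: lead(−24x⁷ − 30x⁶ + 15x⁵ + 33x⁴ − 9x³ − 39x² + 22) ÷ lead(D) = −24x⁷ ÷ 3x = −8x⁶. Subtract (−8x⁶)·D = −24x⁷ − 24x⁶. Remainder: −6x⁶ + 15x⁵ + 33x⁴ − 9x³ − 39x² + 22.
Step 3: lead(−6x⁶ + 15x⁵ + 33x⁴ − 9x³ − 39x² + 22) ÷ lead(D) = −6x⁶ ÷ 3x = −2x⁵. Subtract (−2x⁵)·D = −6x⁶ − 6x⁵. Remainder: 21x⁵ + 33x⁴ − 9x³ − 39x² + 22.
Step 4: lead(21x⁵ + 33x⁴ − 9x³ − 39x² + 22) ÷ lead(D) = 21x⁵ ÷ 3x = 7x⁴. Subtract (7x⁴)·D = 21x⁵ + 21x⁴. Remainder: 12x⁴ − 9x³ − 39x² + 22.
Step 5: lead(12x⁴ − 9x³ − 39x² + 22) ÷ lead(D) = 12x⁴ ÷ 3x = 4x³. Subtract (4x³)·D = 12x⁴ + 12x³. Remainder: −21x³ − 39x² + 22.
Step 6: lead(−21x³ − 39x² + 22) ÷ lead(D) = −21x³ ÷ 3x = −7x². Subtract (−7x²)·D = −21x³ − 21x². Remainder: −18x² + 22.
Step 7: lead(−18x² + 22) ÷ lead(D) = −18x² ÷ 3x = −6x. Subtract (−6x)·D = −18x² − 18x. Remainder: 18x + 22.
Step 8: lead(18x + 22) ÷ lead(D) = 18x ÷ 3x = 6. Subtract (6)·D = 18x + 18. Remainder: 4.

R = [4]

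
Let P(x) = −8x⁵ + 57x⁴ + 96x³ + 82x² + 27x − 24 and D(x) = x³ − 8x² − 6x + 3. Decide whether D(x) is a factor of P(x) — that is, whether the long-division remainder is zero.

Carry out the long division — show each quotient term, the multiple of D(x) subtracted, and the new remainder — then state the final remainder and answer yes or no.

R(x) = 0, so D(x) is a factor of P(x). yes

Step 1: lead(−8x⁵ + 57x⁴ + 96x³ + 82x² + 27x − 24) ÷ lead(D) = −8x⁵ ÷ x³ = −8x². Subtract (−8x²)·D = −8x⁵ + 64x⁴ + 48x³ − 24x². Remainder: −7x⁴ + 48x³ + 106x² + 27x − 24.
Step 2: lead(−7x⁴ + 48x³ + 106x² + 27x − 24) ÷ lead(D) = −7x⁴ ÷ x³ = −7x. Subtract (−7x)·D = −7x⁴ + 56x³ + 42x² − 21x. Remainder: −8x³ + 64x² + 48x − 24.
Step 3: lead(−8x³ + 64x² + 48x − 24) ÷ lead(D) = −8x³ ÷ x³ = −8. Subtract (−8)·D = −8x³ + 64x² + 48x − 24. Remainder: 0.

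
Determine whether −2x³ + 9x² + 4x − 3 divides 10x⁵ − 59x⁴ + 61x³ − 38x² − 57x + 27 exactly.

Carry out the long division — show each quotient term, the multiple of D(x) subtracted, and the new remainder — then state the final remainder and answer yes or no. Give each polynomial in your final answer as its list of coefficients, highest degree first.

Step 1: lead(10x⁵ − 59x⁴ + 61x³ − 38x² − 57x + 27) ÷ lead(D) = 10x⁵ ÷ −2x³ = −5x². Subtract (−5x²)·D = 10x⁵ − 45x⁴ − 20x³ + 15x². Remainder: −14x⁴ + 81x³ − 53x² − 57x + 27.
Step 2: lead(−14x⁴ + 81x³ − 53x² − 57x + 27) ÷ lead(D) = −14x⁴ ÷ −2x³ = 7x. Subtract (7x)·D = −14x⁴ + 63x³ + 28x² − 21x. Remainder: 18x³ − 81x² − 36x + 27.
Step 3: lead(18x³ − 81x² − 36x + 27) ÷ lead(D) = 18x³ ÷ −2x³ = −9. Subtract (−9)·D = 18x³ − 81x² − 36x + 27. Remainder: 0.

R = [0], so D(x) is a factor of P(x). yes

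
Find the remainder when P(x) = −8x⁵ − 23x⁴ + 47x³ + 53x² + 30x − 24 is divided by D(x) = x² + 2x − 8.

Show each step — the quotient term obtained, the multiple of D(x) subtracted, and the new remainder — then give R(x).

R(x) = 0

Step 1: lead(−8x⁵ − 23x⁴ + 47x³ + 53x² + 30x − 24) ÷ lead(D) = −8x⁵ ÷ x² = −8x³. Subtract (−8x³)·D = −8x⁵ − 16x⁴ + 64x³. Remainder: −7x⁴ − 17x³ + 53x² + 30x − 24.
Step 2: lead(−7x⁴ − 17x³ + 53x² + 30x − 24) ÷ lead(D) = −7x⁴ ÷ x² = −7x². Subtract (−7x²)·D = −7x⁴ − 14x³ + 56x². Remainder: −3x³ − 3x² + 30x − 24.
Step 3: lead(−3x³ − 3x² + 30x − 24) ÷ lead(D) = −3x³ ÷ x² = −3x. Subtract (−3x)·D = −3x³ − 6x² + 24x. Remainder: 3x² + 6x − 24.
Step 4: lead(3x² + 6x − 24) ÷ lead(D) = 3x² ÷ x² = 3. Subtract (3)·D = 3x² + 6x − 24. Remainder: 0.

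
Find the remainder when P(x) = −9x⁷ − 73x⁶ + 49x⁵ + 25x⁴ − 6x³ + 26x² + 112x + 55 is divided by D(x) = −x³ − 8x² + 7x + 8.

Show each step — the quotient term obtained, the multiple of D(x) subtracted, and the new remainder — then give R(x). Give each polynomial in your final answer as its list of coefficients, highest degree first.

Step 1: lead(−9x⁷ − 73x⁶ + 49x⁵ + 25x⁴ − 6x³ + 26x² + 112x + 55) ÷ lead(D) = −9x⁷ ÷ −x³ = 9x⁴. Subtract (9x⁴)·D = −9x⁷ − 72x⁶ + 63x⁵ + 72x⁴. Remainder: −x⁶ − 14x⁵ − 47x⁴ − 6x³ + 26x² + 112x + 55.
Step 2: lead(−x⁶ − 14x⁵ − 47x⁴ − 6x³ + 26x² + 112x + 55) ÷ lead(D) = −x⁶ ÷ −x³ = x³. Subtract (x³)·D = −x⁶ − 8x⁵ + 7x⁴ + 8x³. Remainder: −6x⁵ − 54x⁴ − 14x³ + 26x² + 112x + 55.
Step 3: lead(−6x⁵ − 54x⁴ − 14x³ + 26x² + 112x + 55) ÷ lead(D) = −6x⁵ ÷ −x³ = 6x². Subtract (6x²)·D = −6x⁵ − 48x⁴ + 42x³ + 48x². Remainder: −6x⁴ − 56x³ − 22x² + 112x + 55.
Step 4: lead(−6x⁴ − 56x³ − 22x² + 112x + 55) ÷ lead(D) = −6x⁴ ÷ −x³ = 6x. Subtract (6x)·D = −6x⁴ − 48x³ + 42x² + 48x. Remainder: −8x³ − 64x² + 64x + 55.
Step 5: lead(−8x³ − 64x² + 64x + 55) ÷ lead(D) = −8x³ ÷ −x³ = 8. Subtract (8)·D = −8x³ − 64x² + 56x + 64. Remainder: 8x − 9.

R = [8, -9]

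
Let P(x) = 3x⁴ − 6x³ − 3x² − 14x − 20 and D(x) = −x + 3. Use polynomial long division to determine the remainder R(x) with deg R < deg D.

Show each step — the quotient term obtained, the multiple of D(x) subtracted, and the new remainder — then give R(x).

Step 1: lead(3x⁴ − 6x³ − 3x² − 14x − 20) ÷ lead(D) = 3x⁴ ÷ −x = −3x³. Subtract (−3x³)·D = 3x⁴ − 9x³. Remainder: 3x³ − 3x² − 14x − 20.
Step 2: lead(3x³ − 3x² − 14x − 20) ÷ lead(D) = 3x³ ÷ −x = −3x². Subtract (−3x²)·D = 3x³ − 9x². Remainder: 6x² − 14x − 20.
Step 3: lead(6x² − 14x − 20) ÷ lead(D) = 6x² ÷ −x = −6x. Subtract (−6x)·D = 6x² − 18x. Remainder: 4x − 20.
Step 4: lead(4x − 20) ÷ lead(D) = 4x ÷ −x = −4. Subtract (−4)·D = 4x − 12. Remainder: −8.

R(x) = −8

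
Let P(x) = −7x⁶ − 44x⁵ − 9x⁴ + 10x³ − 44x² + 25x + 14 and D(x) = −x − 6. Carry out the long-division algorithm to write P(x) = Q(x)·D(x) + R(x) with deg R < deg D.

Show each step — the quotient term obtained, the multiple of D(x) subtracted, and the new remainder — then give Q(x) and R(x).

Q(x) = 7x⁵ + 2x⁴ − 3x³ + 8x² − 4x − 1; R(x) = 8

Step 1: lead(−7x⁶ − 44x⁵ − 9x⁴ + 10x³ − 44x² + 25x + 14) ÷ lead(D) = −7x⁶ ÷ −x = 7x⁵. Subtract (7x⁵)·D = −7x⁶ − 42x⁵. Remainder: −2x⁵ − 9x⁴ + 10x³ − 44x² + 25x + 14.
Step 2: lead(−2x⁵ − 9x⁴ + 10x³ − 44x² + 25x + 14) ÷ lead(D) = −2x⁵ ÷ −x = 2x⁴. Subtract (2x⁴)·D = −2x⁵ − 12x⁴. Remainder: 3x⁴ + 10x³ − 44x² + 25x + 14.
Step 3: lead(3x⁴ + 10x³ − 44x² + 25x + 14) ÷ lead(D) = 3x⁴ ÷ −x = −3x³. Subtract (−3x³)·D = 3x⁴ + 18x³. Remainder: −8x³ − 44x² + 25x + 14.
Step 4: lead(−8x³ − 44x² + 25x + 14) ÷ lead(D) = −8x³ ÷ −x = 8x². Subtract (8x²)·D = −8x³ − 48x². Remainder: 4x² + 25x + 14.
Step 5: lead(4x² + 25x + 14) ÷ lead(D) = 4x² ÷ −x = −4x. Subtract (−4x)·D = 4x² + 24x. Remainder: x + 14.
Step 6: lead(x + 14) ÷ lead(D) = x ÷ −x = −1. Subtract (−1)·D = x + 6. Remainder: 8.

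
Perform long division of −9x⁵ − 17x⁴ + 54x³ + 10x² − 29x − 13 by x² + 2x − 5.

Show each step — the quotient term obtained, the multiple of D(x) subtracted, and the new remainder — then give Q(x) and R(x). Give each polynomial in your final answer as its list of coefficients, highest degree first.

Step 1: lead(−9x⁵ − 17x⁴ + 54x³ + 10x² − 29x − 13) ÷ lead(D) = −9x⁵ ÷ x² = −9x³. Subtract (−9x³)·D = −9x⁵ − 18x⁴ + 45x³. Remainder: x⁴ + 9x³ + 10x² − 29x − 13.
Step 2: lead(x⁴ + 9x³ + 10x² − 29x − 13) ÷ lead(D) = x⁴ ÷ x² = x². Subtract (x²)·D = x⁴ + 2x³ − 5x². Remainder: 7x³ + 15x² − 29x − 13.
Step 3: lead(7x³ + 15x² − 29x − 13) ÷ lead(D) = 7x³ ÷ x² = 7x. Subtract (7x)·D = 7x³ + 14x² − 35x. Remainder: x² + 6x − 13.
Step 4: lead(x² + 6x − 13) ÷ lead(D) = x² ÷ x² = 1. Subtract (1)·D = x² + 2x − 5. Remainder: 4x − 8.

Q = [-9, 1, 7, 1]; R = [4, -8]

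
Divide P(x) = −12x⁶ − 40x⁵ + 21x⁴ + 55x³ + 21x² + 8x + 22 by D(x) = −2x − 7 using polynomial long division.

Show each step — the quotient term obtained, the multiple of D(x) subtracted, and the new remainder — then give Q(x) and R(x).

Q(x) = 6x⁵ − x⁴ − 7x³ − 3x² − 4; R(x) = −6

Step 1: lead(−12x⁶ − 40x⁵ + 21x⁴ + 55x³ + 21x² + 8x + 22) ÷ lead(D) = −12x⁶ ÷ −2x = 6x⁵. Subtract (6x⁵)·D = −12x⁶ − 42x⁵. Remainder: 2x⁵ + 21x⁴ + 55x³ + 21x² + 8x + 22.
Step 2: lead(2x⁵ + 21x⁴ + 55x³ + 21x² + 8x + 22) ÷ lead(D) = 2x⁵ ÷ −2x = −x⁴. Subtract (−x⁴)·D = 2x⁵ + 7x⁴. Remainder: 14x⁴ + 55x³ + 21x² + 8x + 22.
Step 3: lead(14x⁴ + 55x³ + 21x² + 8x + 22) ÷ lead(D) = 14x⁴ ÷ −2x = −7x³. Subtract (−7x³)·D = 14x⁴ + 49x³. Remainder: 6x³ + 21x² + 8x + 22.
Step 4: lead(6x³ + 21x² + 8x + 22) ÷ lead(D) = 6x³ ÷ −2x = −3x². Subtract (−3x²)·D = 6x³ + 21x². Remainder: 8x + 22.
Step 5: lead(8x + 22) ÷ lead(D) = 8x ÷ −2x = −4. Subtract (−4)·D = 8x + 28. Remainder: −6.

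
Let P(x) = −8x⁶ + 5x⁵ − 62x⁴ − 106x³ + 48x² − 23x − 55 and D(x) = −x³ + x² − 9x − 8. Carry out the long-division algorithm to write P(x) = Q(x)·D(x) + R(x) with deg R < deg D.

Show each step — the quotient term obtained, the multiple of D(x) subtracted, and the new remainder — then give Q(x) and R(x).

Step 1: lead(−8x⁶ + 5x⁵ − 62x⁴ − 106x³ + 48x² − 23x − 55) ÷ lead(D) = −8x⁶ ÷ −x³ = 8x³. Subtract (8x³)·D = −8x⁶ + 8x⁵ − 72x⁴ − 64x³. Remainder: −3x⁵ + 10x⁴ − 42x³ + 48x² − 23x − 55.
Step 2: lead(−3x⁵ + 10x⁴ − 42x³ + 48x² − 23x − 55) ÷ lead(D) = −3x⁵ ÷ −x³ = 3x². Subtract (3x²)·D = −3x⁵ + 3x⁴ − 27x³ − 24x². Remainder: 7x⁴ − 15x³ + 72x² − 23x − 55.
Step 3: lead(7x⁴ − 15x³ + 72x² − 23x − 55) ÷ lead(D) = 7x⁴ ÷ −x³ = −7x. Subtract (−7x)·D = 7x⁴ − 7x³ + 63x² + 56x. Remainder: −8x³ + 9x² − 79x − 55.
Step 4: lead(−8x³ + 9x² − 79x − 55) ÷ lead(D) = −8x³ ÷ −x³ = 8. Subtract (8)·D = −8x³ + 8x² − 72x − 64. Remainder: x² − 7x + 9.

Q(x) = 8x³ + 3x² − 7x + 8; R(x) = x² − 7x + 9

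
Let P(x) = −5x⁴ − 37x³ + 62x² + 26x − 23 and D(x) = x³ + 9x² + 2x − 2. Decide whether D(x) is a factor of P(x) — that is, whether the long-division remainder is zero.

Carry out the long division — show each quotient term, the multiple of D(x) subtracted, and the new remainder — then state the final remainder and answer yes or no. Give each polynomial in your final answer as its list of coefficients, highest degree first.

R = [-7], so D(x) is not a factor of P(x). no

Step 1: lead(−5x⁴ − 37x³ + 62x² + 26x − 23) ÷ lead(D) = −5x⁴ ÷ x³ = −5x. Subtract (−5x)·D = −5x⁴ − 45x³ − 10x² + 10x. Remainder: 8x³ + 72x² + 16x − 23.
Step 2: lead(8x³ + 72x² + 16x − 23) ÷ lead(D) = 8x³ ÷ x³ = 8. Subtract (8)·D = 8x³ + 72x² + 16x − 16. Remainder: −7.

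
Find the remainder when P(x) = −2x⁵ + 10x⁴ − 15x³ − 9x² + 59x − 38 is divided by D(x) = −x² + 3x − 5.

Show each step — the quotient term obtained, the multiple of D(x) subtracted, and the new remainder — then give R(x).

Step 1: lead(−2x⁵ + 10x⁴ − 15x³ − 9x² + 59x − 38) ÷ lead(D) = −2x⁵ ÷ −x² = 2x³. Subtract (2x³)·D = −2x⁵ + 6x⁴ − 10x³. Remainder: 4x⁴ − 5x³ − 9x² + 59x − 38.
Step 2: lead(4x⁴ − 5x³ − 9x² + 59x − 38) ÷ lead(D) = 4x⁴ ÷ −x² = −4x². Subtract (−4x²)·D = 4x⁴ − 12x³ + 20x². Remainder: 7x³ − 29x² + 59x − 38.
Step 3: lead(7x³ − 29x² + 59x − 38) ÷ lead(D) = 7x³ ÷ −x² = −7x. Subtract (−7x)·D = 7x³ − 21x² + 35x. Remainder: −8x² + 24x − 38.
Step 4: lead(−8x² + 24x − 38) ÷ lead(D) = −8x² ÷ −x² = 8. Subtract (8)·D = −8x² + 24x − 40. Remainder: 2.

R(x) = 2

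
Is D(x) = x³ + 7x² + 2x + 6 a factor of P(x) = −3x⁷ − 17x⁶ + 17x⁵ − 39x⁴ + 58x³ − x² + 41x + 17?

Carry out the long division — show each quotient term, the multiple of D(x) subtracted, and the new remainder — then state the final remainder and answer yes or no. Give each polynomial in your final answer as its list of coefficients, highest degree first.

R = [3, 1, 5], so D(x) is not a factor of P(x). no

Step 1: lead(−3x⁷ − 17x⁶ + 17x⁵ − 39x⁴ + 58x³ − x² + 41x + 17) ÷ lead(D) = −3x⁷ ÷ x³ = −3x⁴. Subtract (−3x⁴)·D = −3x⁷ − 21x⁶ − 6x⁵ − 18x⁴. Remainder: 4x⁶ + 23x⁵ − 21x⁴ + 58x³ − x² + 41x + 17.
Step 2: lead(4x⁶ + 23x⁵ − 21x⁴ + 58x³ − x² + 41x + 17) ÷ lead(D) = 4x⁶ ÷ x³ = 4x³. Subtract (4x³)·D = 4x⁶ + 28x⁵ + 8x⁴ + 24x³. Remainder: −5x⁵ − 29x⁴ + 34x³ − x² + 41x + 17.
Step 3: lead(−5x⁵ − 29x⁴ + 34x³ − x² + 41x + 17) ÷ lead(D) = −5x⁵ ÷ x³ = −5x². Subtract (−5x²)·D = −5x⁵ − 35x⁴ − 10x³ − 30x². Remainder: 6x⁴ + 44x³ + 29x² + 41x + 17.
Step 4: lead(6x⁴ + 44x³ + 29x² + 41x + 17) ÷ lead(D) = 6x⁴ ÷ x³ = 6x. Subtract (6x)·D = 6x⁴ + 42x³ + 12x² + 36x. Remainder: 2x³ + 17x² + 5x + 17.
Step 5: lead(2x³ + 17x² + 5x + 17) ÷ lead(D) = 2x³ ÷ x³ = 2. Subtract (2)·D = 2x³ + 14x² + 4x + 12. Remainder: 3x² + x + 5.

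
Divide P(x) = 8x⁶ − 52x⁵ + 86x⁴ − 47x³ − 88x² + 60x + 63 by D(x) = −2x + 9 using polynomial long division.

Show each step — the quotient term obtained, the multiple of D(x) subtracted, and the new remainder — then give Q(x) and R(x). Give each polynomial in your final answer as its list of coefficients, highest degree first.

Q = [-4, 8, -7, -8, 8, 6]; R = [9]

Step 1: lead(8x⁶ − 52x⁵ + 86x⁴ − 47x³ − 88x² + 60x + 63) ÷ lead(D) = 8x⁶ ÷ −2x = −4x⁵. Subtract (−4x⁵)·D = 8x⁶ − 36x⁵. Remainder: −16x⁵ + 86x⁴ − 47x³ − 88x² + 60x + 63.
Step 2: lead(−16x⁵ + 86x⁴ − 47x³ − 88x² + 60x + 63) ÷ lead(D) = −16x⁵ ÷ −2x = 8x⁴. Subtract (8x⁴)·D = −16x⁵ + 72x⁴. Remainder: 14x⁴ − 47x³ − 88x² + 60x + 63.
Step 3: lead(14x⁴ − 47x³ − 88x² + 60x + 63) ÷ lead(D) = 14x⁴ ÷ −2x = −7x³. Subtract (−7x³)·D = 14x⁴ − 63x³. Remainder: 16x³ − 88x² + 60x + 63.
Step 4: lead(16x³ − 88x² + 60x + 63) ÷ lead(D) = 16x³ ÷ −2x = −8x². Subtract (−8x²)·D = 16x³ − 72x². Remainder: −16x² + 60x + 63.
Step 5: lead(−16x² + 60x + 63) ÷ lead(D) = −16x² ÷ −2x = 8x. Subtract (8x)·D = −16x² + 72x. Remainder: −12x + 63.
Step 6: lead(−12x + 63) ÷ lead(D) = −12x ÷ −2x = 6. Subtract (6)·D = −12x + 54. Remainder: 9.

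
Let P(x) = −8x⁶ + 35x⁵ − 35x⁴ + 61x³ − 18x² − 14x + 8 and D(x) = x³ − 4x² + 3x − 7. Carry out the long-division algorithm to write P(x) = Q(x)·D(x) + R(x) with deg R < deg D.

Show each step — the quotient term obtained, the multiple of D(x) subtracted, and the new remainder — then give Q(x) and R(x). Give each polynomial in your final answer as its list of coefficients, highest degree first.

Step 1: lead(−8x⁶ + 35x⁵ − 35x⁴ + 61x³ − 18x² − 14x + 8) ÷ lead(D) = −8x⁶ ÷ x³ = −8x³. Subtract (−8x³)·D = −8x⁶ + 32x⁵ − 24x⁴ + 56x³. Remainder: 3x⁵ − 11x⁴ + 5x³ − 18x² − 14x + 8.
Step 2: lead(3x⁵ − 11x⁴ + 5x³ − 18x² − 14x + 8) ÷ lead(D) = 3x⁵ ÷ x³ = 3x². Subtract (3x²)·D = 3x⁵ − 12x⁴ + 9x³ − 21x². Remainder: x⁴ − 4x³ + 3x² − 14x + 8.
Step 3: lead(x⁴ − 4x³ + 3x² − 14x + 8) ÷ lead(D) = x⁴ ÷ x³ = x. Subtract (x)·D = x⁴ − 4x³ + 3x² − 7x. Remainder: −7x + 8.

Q = [-8, 3, 1, 0]; R = [-7, 8]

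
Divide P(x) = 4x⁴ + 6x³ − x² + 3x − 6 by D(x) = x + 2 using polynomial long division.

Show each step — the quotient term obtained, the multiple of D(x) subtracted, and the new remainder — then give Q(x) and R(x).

Step 1: lead(4x⁴ + 6x³ − x² + 3x − 6) ÷ lead(D) = 4x⁴ ÷ x = 4x³. Subtract (4x³)·D = 4x⁴ + 8x³. Remainder: −2x³ − x² + 3x − 6.
Step 2: lead(−2x³ − x² + 3x − 6) ÷ lead(D) = −2x³ ÷ x = −2x². Subtract (−2x²)·D = −2x³ − 4x². Remainder: 3x² + 3x − 6.
Step 3: lead(3x² + 3x − 6) ÷ lead(D) = 3x² ÷ x = 3x. Subtract (3x)·D = 3x² + 6x. Remainder: −3x − 6.
Step 4: lead(−3x − 6) ÷ lead(D) = −3x ÷ x = −3. Subtract (−3)·D = −3x − 6. Remainder: 0.

Q(x) = 4x³ − 2x² + 3x − 3; R(x) = 0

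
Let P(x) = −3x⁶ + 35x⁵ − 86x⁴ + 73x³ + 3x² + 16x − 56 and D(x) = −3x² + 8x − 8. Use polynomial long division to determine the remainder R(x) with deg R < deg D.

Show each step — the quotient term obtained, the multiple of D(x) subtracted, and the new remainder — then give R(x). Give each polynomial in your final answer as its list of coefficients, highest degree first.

R = [0]

Step 1: lead(−3x⁶ + 35x⁵ − 86x⁴ + 73x³ + 3x² + 16x − 56) ÷ lead(D) = −3x⁶ ÷ −3x² = x⁴. Subtract (x⁴)·D = −3x⁶ + 8x⁵ − 8x⁴. Remainder: 27x⁵ − 78x⁴ + 73x³ + 3x² + 16x − 56.
Step 2: lead(27x⁵ − 78x⁴ + 73x³ + 3x² + 16x − 56) ÷ lead(D) = 27x⁵ ÷ −3x² = −9x³. Subtract (−9x³)·D = 27x⁵ − 72x⁴ + 72x³. Remainder: −6x⁴ + x³ + 3x² + 16x − 56.
Step 3: lead(−6x⁴ + x³ + 3x² + 16x − 56) ÷ lead(D) = −6x⁴ ÷ −3x² = 2x². Subtract (2x²)·D = −6x⁴ + 16x³ − 16x². Remainder: −15x³ + 19x² + 16x − 56.
Step 4: lead(−15x³ + 19x² + 16x − 56) ÷ lead(D) = −15x³ ÷ −3x² = 5x. Subtract (5x)·D = −15x³ + 40x² − 40x. Remainder: −21x² + 56x − 56.
Step 5: lead(−21x² + 56x − 56) ÷ lead(D) = −21x² ÷ −3x² = 7. Subtract (7)·D = −21x² + 56x − 56. Remainder: 0.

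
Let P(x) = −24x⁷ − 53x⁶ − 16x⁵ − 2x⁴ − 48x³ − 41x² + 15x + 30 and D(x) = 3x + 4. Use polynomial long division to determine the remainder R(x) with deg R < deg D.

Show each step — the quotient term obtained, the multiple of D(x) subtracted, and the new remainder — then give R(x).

R(x) = −6

Step 1: lead(−24x⁷ − 53x⁶ − 16x⁵ − 2x⁴ − 48x³ − 41x² + 15x + 30) ÷ lead(D) = −24x⁷ ÷ 3x = −8x⁶. Subtract (−8x⁶)·D = −24x⁷ − 32x⁶. Remainder: −21x⁶ − 16x⁵ − 2x⁴ − 48x³ − 41x² + 15x + 30.
Step 2: lead(−21x⁶ − 16x⁵ − 2x⁴ − 48x³ − 41x² + 15x + 30) ÷ lead(D) = −21x⁶ ÷ 3x = −7x⁵. Subtract (−7x⁵)·D = −21x⁶ − 28x⁵. Remainder: 12x⁵ − 2x⁴ − 48x³ − 41x² + 15x + 30.
Step 3: lead(12x⁵ − 2x⁴ − 48x³ − 41x² + 15x + 30) ÷ lead(D) = 12x⁵ ÷ 3x = 4x⁴. Subtract (4x⁴)·D = 12x⁵ + 16x⁴. Remainder: −18x⁴ − 48x³ − 41x² + 15x + 30.
Step 4: lead(−18x⁴ − 48x³ − 41x² + 15x + 30) ÷ lead(D) = −18x⁴ ÷ 3x = −6x³. Subtract (−6x³)·D = −18x⁴ − 24x³. Remainder: −24x³ − 41x² + 15x + 30.
Step 5: lead(−24x³ − 41x² + 15x + 30) ÷ lead(D) = −24x³ ÷ 3x = −8x². Subtract (−8x²)·D = −24x³ − 32x². Remainder: −9x² + 15x + 30.
Step 6: lead(−9x² + 15x + 30) ÷ lead(D) = −9x² ÷ 3x = −3x. Subtract (−3x)·D = −9x² − 12x. Remainder: 27x + 30.
Step 7: lead(27x + 30) ÷ lead(D) = 27x ÷ 3x = 9. Subtract (9)·D = 27x + 36. Remainder: −6.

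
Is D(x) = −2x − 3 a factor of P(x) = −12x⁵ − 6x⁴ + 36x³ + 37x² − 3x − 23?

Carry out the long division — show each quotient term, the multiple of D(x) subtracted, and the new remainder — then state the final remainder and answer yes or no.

Step 1: lead(−12x⁵ − 6x⁴ + 36x³ + 37x² − 3x − 23) ÷ lead(D) = −12x⁵ ÷ −2x = 6x⁴. Subtract (6x⁴)·D = −12x⁵ − 18x⁴. Remainder: 12x⁴ + 36x³ + 37x² − 3x − 23.
Step 2: lead(12x⁴ + 36x³ + 37x² − 3x − 23) ÷ lead(D) = 12x⁴ ÷ −2x = −6x³. Subtract (−6x³)·D = 12x⁴ + 18x³. Remainder: 18x³ + 37x² − 3x − 23.
Step 3: lead(18x³ + 37x² − 3x − 23) ÷ lead(D) = 18x³ ÷ −2x = −9x². Subtract (−9x²)·D = 18x³ + 27x². Remainder: 10x² − 3x − 23.
Step 4: lead(10x² − 3x − 23) ÷ lead(D) = 10x² ÷ −2x = −5x. Subtract (−5x)·D = 10x² + 15x. Remainder: −18x − 23.
Step 5: lead(−18x − 23) ÷ lead(D) = −18x ÷ −2x = 9. Subtract (9)·D = −18x − 27. Remainder: 4.

R(x) = 4, so D(x) is not a factor of P(x). no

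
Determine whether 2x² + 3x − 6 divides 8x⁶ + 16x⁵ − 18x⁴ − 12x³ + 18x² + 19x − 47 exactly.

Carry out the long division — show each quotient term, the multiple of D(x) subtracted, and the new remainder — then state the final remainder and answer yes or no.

R(x) = −8x + 7, so D(x) is not a factor of P(x). no

Step 1: lead(8x⁶ + 16x⁵ − 18x⁴ − 12x³ + 18x² + 19x − 47) ÷ lead(D) = 8x⁶ ÷ 2x² = 4x⁴. Subtract (4x⁴)·D = 8x⁶ + 12x⁵ − 24x⁴. Remainder: 4x⁵ + 6x⁴ − 12x³ + 18x² + 19x − 47.
Step 2: lead(4x⁵ + 6x⁴ − 12x³ + 18x² + 19x − 47) ÷ lead(D) = 4x⁵ ÷ 2x² = 2x³. Subtract (2x³)·D = 4x⁵ + 6x⁴ − 12x³. Remainder: 18x² + 19x − 47.
Step 3: lead(18x² + 19x − 47) ÷ lead(D) = 18x² ÷ 2x² = 9. Subtract (9)·D = 18x² + 27x − 54. Remainder: −8x + 7.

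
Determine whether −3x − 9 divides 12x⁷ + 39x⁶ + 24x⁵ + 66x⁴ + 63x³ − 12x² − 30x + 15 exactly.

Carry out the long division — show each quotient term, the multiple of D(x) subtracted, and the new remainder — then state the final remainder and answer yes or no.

Step 1: lead(12x⁷ + 39x⁶ + 24x⁵ + 66x⁴ + 63x³ − 12x² − 30x + 15) ÷ lead(D) = 12x⁷ ÷ −3x = −4x⁶. Subtract (−4x⁶)·D = 12x⁷ + 36x⁶. Remainder: 3x⁶ + 24x⁵ + 66x⁴ + 63x³ − 12x² − 30x + 15.
Step 2: lead(3x⁶ + 24x⁵ + 66x⁴ + 63x³ − 12x² − 30x + 15) ÷ lead(D) = 3x⁶ ÷ −3x = −x⁵. Subtract (−x⁵)·D = 3x⁶ + 9x⁵. Remainder: 15x⁵ + 66x⁴ + 63x³ − 12x² − 30x + 15.
Step 3: lead(15x⁵ + 66x⁴ + 63x³ − 12x² − 30x + 15) ÷ lead(D) = 15x⁵ ÷ −3x = −5x⁴. Subtract (−5x⁴)·D = 15x⁵ + 45x⁴. Remainder: 21x⁴ + 63x³ − 12x² − 30x + 15.
Step 4: lead(21x⁴ + 63x³ − 12x² − 30x + 15) ÷ lead(D) = 21x⁴ ÷ −3x = −7x³. Subtract (−7x³)·D = 21x⁴ + 63x³. Remainder: −12x² − 30x + 15.
Step 5: lead(−12x² − 30x + 15) ÷ lead(D) = −12x² ÷ −3x = 4x. Subtract (4x)·D = −12x² − 36x. Remainder: 6x + 15.
Step 6: lead(6x + 15) ÷ lead(D) = 6x ÷ −3x = −2. Subtract (−2)·D = 6x + 18. Remainder: −3.

R(x) = −3, so D(x) is not a factor of P(x). no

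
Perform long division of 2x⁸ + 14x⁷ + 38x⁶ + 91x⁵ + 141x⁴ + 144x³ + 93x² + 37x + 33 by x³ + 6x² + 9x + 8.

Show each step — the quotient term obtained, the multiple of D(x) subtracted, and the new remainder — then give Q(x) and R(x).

Q(x) = 2x⁵ + 2x⁴ + 8x³ + 9x² − x + 5; R(x) = −7

Step 1: lead(2x⁸ + 14x⁷ + 38x⁶ + 91x⁵ + 141x⁴ + 144x³ + 93x² + 37x + 33) ÷ lead(D) = 2x⁸ ÷ x³ = 2x⁵. Subtract (2x⁵)·D = 2x⁸ + 12x⁷ + 18x⁶ + 16x⁵. Remainder: 2x⁷ + 20x⁶ + 75x⁵ + 141x⁴ + 144x³ + 93x² + 37x + 33.
Step 2: lead(2x⁷ + 20x⁶ + 75x⁵ + 141x⁴ + 144x³ + 93x² + 37x + 33) ÷ lead(D) = 2x⁷ ÷ x³ = 2x⁴. Subtract (2x⁴)·D = 2x⁷ + 12x⁶ + 18x⁵ + 16x⁴. Remainder: 8x⁶ + 57x⁵ + 125x⁴ + 144x³ + 93x² + 37x + 33.
Step 3: lead(8x⁶ + 57x⁵ + 125x⁴ + 144x³ + 93x² + 37x + 33) ÷ lead(D) = 8x⁶ ÷ x³ = 8x³. Subtract (8x³)·D = 8x⁶ + 48x⁵ + 72x⁴ + 64x³. Remainder: 9x⁵ + 53x⁴ + 80x³ + 93x² + 37x + 33.
Step 4: lead(9x⁵ + 53x⁴ + 80x³ + 93x² + 37x + 33) ÷ lead(D) = 9x⁵ ÷ x³ = 9x². Subtract (9x²)·D = 9x⁵ + 54x⁴ + 81x³ + 72x². Remainder: −x⁴ − x³ + 21x² + 37x + 33.
Step 5: lead(−x⁴ − x³ + 21x² + 37x + 33) ÷ lead(D) = −x⁴ ÷ x³ = −x. Subtract (−x)·D = −x⁴ − 6x³ − 9x² − 8x. Remainder: 5x³ + 30x² + 45x + 33.
Step 6: lead(5x³ + 30x² + 45x + 33) ÷ lead(D) = 5x³ ÷ x³ = 5. Subtract (5)·D = 5x³ + 30x² + 45x + 40. Remainder: −7.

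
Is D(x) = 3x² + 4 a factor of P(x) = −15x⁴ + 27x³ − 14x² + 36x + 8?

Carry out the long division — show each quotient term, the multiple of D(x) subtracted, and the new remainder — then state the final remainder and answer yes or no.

Step 1: lead(−15x⁴ + 27x³ − 14x² + 36x + 8) ÷ lead(D) = −15x⁴ ÷ 3x² = −5x². Subtract (−5x²)·D = −15x⁴ − 20x². Remainder: 27x³ + 6x² + 36x + 8.
Step 2: lead(27x³ + 6x² + 36x + 8) ÷ lead(D) = 27x³ ÷ 3x² = 9x. Subtract (9x)·D = 27x³ + 36x. Remainder: 6x² + 8.
Step 3: lead(6x² + 8) ÷ lead(D) = 6x² ÷ 3x² = 2. Subtract (2)·D = 6x² + 8. Remainder: 0.

R(x) = 0, so D(x) is a factor of P(x). yes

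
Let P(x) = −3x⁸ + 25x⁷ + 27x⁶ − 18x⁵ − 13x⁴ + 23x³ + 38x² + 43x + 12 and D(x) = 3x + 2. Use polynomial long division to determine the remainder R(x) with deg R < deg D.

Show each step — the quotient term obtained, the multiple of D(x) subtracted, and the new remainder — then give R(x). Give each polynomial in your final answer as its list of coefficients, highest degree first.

R = [-6]

Step 1: lead(−3x⁸ + 25x⁷ + 27x⁶ − 18x⁵ − 13x⁴ + 23x³ + 38x² + 43x + 12) ÷ lead(D) = −3x⁸ ÷ 3x = −x⁷. Subtract (−x⁷)·D = −3x⁸ − 2x⁷. Remainder: 27x⁷ + 27x⁶ − 18x⁵ − 13x⁴ + 23x³ + 38x² + 43x + 12.
Step 2: lead(27x⁷ + 27x⁶ − 18x⁵ − 13x⁴ + 23x³ + 38x² + 43x + 12) ÷ lead(D) = 27x⁷ ÷ 3x = 9x⁶. Subtract (9x⁶)·D = 27x⁷ + 18x⁶. Remainder: 9x⁶ − 18x⁵ − 13x⁴ + 23x³ + 38x² + 43x + 12.
Step 3: lead(9x⁶ − 18x⁵ − 13x⁴ + 23x³ + 38x² + 43x + 12) ÷ lead(D) = 9x⁶ ÷ 3x = 3x⁵. Subtract (3x⁵)·D = 9x⁶ + 6x⁵. Remainder: −24x⁵ − 13x⁴ + 23x³ + 38x² + 43x + 12.
Step 4: lead(−24x⁵ − 13x⁴ + 23x³ + 38x² + 43x + 12) ÷ lead(D) = −24x⁵ ÷ 3x = −8x⁴. Subtract (−8x⁴)·D = −24x⁵ − 16x⁴. Remainder: 3x⁴ + 23x³ + 38x² + 43x + 12.
Step 5: lead(3x⁴ + 23x³ + 38x² + 43x + 12) ÷ lead(D) = 3x⁴ ÷ 3x = x³. Subtract (x³)·D = 3x⁴ + 2x³. Remainder: 21x³ + 38x² + 43x + 12.
Step 6: lead(21x³ + 38x² + 43x + 12) ÷ lead(D) = 21x³ ÷ 3x = 7x². Subtract (7x²)·D = 21x³ + 14x². Remainder: 24x² + 43x + 12.
Step 7: lead(24x² + 43x + 12) ÷ lead(D) = 24x² ÷ 3x = 8x. Subtract (8x)·D = 24x² + 16x. Remainder: 27x + 12.
Step 8: lead(27x + 12) ÷ lead(D) = 27x ÷ 3x = 9. Subtract (9)·D = 27x + 18. Remainder: −6.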